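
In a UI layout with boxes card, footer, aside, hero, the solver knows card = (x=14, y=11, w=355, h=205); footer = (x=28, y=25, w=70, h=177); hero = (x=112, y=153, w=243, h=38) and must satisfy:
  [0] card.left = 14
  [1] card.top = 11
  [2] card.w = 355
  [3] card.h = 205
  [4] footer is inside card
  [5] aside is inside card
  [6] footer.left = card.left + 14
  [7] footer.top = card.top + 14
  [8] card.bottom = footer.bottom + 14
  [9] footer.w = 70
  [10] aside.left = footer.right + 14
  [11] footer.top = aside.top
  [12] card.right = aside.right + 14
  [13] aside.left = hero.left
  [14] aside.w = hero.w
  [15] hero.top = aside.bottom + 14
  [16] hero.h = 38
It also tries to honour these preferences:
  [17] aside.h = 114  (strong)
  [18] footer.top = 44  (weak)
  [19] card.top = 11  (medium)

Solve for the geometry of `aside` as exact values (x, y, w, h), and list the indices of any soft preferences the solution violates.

1. aside.x = 112  [aside.left = footer.right + 14]
2. aside.y = 25  [footer.top = aside.top]
3. aside.w = 243  [card.right = aside.right + 14]
4. aside.h = 114  [hero.top = aside.bottom + 14]

aside = (x=112, y=25, w=243, h=114)
violated soft preferences: 18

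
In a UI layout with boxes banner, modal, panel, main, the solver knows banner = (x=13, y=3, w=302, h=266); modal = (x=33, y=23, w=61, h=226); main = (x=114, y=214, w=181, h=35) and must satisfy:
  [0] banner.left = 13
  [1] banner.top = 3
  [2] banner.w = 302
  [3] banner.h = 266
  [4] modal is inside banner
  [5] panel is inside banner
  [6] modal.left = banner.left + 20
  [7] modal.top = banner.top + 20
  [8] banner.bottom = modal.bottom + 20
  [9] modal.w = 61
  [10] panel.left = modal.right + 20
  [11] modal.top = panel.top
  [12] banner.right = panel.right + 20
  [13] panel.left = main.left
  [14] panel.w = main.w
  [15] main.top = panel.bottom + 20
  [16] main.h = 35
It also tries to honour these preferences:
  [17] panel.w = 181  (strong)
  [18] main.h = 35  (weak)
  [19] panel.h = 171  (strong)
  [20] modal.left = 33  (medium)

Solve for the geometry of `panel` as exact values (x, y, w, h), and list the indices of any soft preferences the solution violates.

1. panel.x = 114  [panel.left = modal.right + 20]
2. panel.y = 23  [modal.top = panel.top]
3. panel.w = 181  [banner.right = panel.right + 20]
4. panel.h = 171  [main.top = panel.bottom + 20]

panel = (x=114, y=23, w=181, h=171)
violated soft preferences: none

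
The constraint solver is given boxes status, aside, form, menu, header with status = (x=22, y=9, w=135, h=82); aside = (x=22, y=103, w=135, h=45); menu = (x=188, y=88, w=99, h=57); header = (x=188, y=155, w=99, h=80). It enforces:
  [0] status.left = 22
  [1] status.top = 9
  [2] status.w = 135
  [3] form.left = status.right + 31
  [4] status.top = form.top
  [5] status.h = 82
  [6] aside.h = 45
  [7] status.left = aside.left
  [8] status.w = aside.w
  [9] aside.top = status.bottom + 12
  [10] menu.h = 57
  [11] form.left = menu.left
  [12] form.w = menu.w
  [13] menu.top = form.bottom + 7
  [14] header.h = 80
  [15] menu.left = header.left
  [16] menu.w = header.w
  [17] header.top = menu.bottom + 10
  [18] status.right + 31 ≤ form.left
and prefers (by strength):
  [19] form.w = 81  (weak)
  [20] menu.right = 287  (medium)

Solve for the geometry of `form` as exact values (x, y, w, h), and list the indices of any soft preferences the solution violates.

1. form.x = 188  [form.left = status.right + 31]
2. form.y = 9  [status.top = form.top]
3. form.w = 99  [form.w = menu.w]
4. form.h = 72  [menu.top = form.bottom + 7]

form = (x=188, y=9, w=99, h=72)
violated soft preferences: 19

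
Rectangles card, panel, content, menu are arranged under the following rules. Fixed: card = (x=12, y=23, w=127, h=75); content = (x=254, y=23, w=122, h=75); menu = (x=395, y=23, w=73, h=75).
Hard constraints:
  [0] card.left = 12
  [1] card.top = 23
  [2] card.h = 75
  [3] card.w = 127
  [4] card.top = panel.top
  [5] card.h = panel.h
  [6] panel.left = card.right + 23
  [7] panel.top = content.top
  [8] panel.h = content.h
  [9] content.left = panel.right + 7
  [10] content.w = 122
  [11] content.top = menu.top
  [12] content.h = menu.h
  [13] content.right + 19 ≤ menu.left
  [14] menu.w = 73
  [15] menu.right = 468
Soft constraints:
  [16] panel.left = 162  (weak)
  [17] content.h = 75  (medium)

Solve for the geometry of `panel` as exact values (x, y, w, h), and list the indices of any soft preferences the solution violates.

1. panel.y = 23  [card.top = panel.top]
2. panel.h = 75  [card.h = panel.h]
3. panel.x = 162  [panel.left = card.right + 23]
4. panel.w = 85  [content.left = panel.right + 7]

panel = (x=162, y=23, w=85, h=75)
violated soft preferences: none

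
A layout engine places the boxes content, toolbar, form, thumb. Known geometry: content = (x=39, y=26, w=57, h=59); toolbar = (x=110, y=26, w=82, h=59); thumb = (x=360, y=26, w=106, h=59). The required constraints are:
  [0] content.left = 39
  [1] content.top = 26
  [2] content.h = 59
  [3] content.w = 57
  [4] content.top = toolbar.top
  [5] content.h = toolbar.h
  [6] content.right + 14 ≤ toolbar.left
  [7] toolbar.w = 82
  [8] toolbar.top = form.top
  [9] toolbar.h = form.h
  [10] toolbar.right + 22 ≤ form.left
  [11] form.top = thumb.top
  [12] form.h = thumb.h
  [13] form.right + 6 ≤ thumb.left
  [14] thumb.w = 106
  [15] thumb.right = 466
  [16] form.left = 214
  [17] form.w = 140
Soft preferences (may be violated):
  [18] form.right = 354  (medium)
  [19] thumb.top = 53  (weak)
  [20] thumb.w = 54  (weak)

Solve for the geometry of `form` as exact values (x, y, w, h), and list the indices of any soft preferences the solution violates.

form = (x=214, y=26, w=140, h=59)
violated soft preferences: 19, 20

1. form.y = 26  [toolbar.top = form.top]
2. form.h = 59  [toolbar.h = form.h]
3. form.x = 214  [form.left = 214]
4. form.w = 140  [form.w = 140]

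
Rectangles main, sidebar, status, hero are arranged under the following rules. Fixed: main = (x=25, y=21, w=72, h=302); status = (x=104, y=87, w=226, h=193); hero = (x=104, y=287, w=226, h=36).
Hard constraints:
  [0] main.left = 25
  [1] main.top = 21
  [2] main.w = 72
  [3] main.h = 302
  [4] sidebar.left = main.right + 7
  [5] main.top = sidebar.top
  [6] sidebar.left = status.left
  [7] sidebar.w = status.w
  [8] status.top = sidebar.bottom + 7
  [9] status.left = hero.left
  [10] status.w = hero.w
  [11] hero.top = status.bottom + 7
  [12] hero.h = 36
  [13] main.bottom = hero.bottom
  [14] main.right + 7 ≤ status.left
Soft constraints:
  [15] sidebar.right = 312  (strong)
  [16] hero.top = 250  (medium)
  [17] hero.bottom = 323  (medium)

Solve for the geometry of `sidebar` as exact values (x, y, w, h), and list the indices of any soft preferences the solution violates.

1. sidebar.x = 104  [sidebar.left = main.right + 7]
2. sidebar.y = 21  [main.top = sidebar.top]
3. sidebar.w = 226  [sidebar.w = status.w]
4. sidebar.h = 59  [status.top = sidebar.bottom + 7]

sidebar = (x=104, y=21, w=226, h=59)
violated soft preferences: 15, 16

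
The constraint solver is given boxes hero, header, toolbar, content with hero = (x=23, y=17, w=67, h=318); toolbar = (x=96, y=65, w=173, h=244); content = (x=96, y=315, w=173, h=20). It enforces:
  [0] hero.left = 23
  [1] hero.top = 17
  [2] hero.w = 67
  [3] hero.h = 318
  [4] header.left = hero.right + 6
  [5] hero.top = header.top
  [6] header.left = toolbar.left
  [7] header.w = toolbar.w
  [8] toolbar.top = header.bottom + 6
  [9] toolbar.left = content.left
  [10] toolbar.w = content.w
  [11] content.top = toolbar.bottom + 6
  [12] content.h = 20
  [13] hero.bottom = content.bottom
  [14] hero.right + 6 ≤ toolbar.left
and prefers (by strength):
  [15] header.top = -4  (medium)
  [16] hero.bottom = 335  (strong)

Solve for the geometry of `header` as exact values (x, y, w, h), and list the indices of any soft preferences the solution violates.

1. header.x = 96  [header.left = hero.right + 6]
2. header.y = 17  [hero.top = header.top]
3. header.w = 173  [header.w = toolbar.w]
4. header.h = 42  [toolbar.top = header.bottom + 6]

header = (x=96, y=17, w=173, h=42)
violated soft preferences: 15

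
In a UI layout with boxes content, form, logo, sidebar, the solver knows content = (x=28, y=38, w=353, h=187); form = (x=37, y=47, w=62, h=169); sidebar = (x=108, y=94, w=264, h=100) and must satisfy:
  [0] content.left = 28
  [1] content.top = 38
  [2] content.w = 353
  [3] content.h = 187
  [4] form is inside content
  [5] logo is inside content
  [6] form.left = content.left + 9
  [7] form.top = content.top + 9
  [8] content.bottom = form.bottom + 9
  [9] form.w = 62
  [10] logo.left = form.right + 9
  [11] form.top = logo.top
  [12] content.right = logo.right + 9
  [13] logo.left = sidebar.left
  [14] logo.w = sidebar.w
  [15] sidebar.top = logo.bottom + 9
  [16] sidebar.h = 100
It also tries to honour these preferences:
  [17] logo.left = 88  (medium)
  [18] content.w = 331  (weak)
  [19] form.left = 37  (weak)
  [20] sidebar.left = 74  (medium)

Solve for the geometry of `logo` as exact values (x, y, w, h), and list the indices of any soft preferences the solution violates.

1. logo.x = 108  [logo.left = form.right + 9]
2. logo.y = 47  [form.top = logo.top]
3. logo.w = 264  [content.right = logo.right + 9]
4. logo.h = 38  [sidebar.top = logo.bottom + 9]

logo = (x=108, y=47, w=264, h=38)
violated soft preferences: 17, 18, 20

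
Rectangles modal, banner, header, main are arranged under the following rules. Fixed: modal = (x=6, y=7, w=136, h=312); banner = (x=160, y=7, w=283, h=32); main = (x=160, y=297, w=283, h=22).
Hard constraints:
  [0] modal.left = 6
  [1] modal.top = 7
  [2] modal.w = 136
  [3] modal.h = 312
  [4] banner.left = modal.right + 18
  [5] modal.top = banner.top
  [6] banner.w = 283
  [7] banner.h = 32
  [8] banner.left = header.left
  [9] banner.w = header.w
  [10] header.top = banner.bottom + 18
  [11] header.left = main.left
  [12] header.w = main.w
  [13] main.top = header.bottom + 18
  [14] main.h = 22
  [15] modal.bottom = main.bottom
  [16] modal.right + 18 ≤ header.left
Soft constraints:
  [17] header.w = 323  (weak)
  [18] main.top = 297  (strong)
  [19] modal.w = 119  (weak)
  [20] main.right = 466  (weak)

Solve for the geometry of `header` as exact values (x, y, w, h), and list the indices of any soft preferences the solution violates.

header = (x=160, y=57, w=283, h=222)
violated soft preferences: 17, 19, 20

1. header.x = 160  [banner.left = header.left]
2. header.w = 283  [banner.w = header.w]
3. header.y = 57  [header.top = banner.bottom + 18]
4. header.h = 222  [main.top = header.bottom + 18]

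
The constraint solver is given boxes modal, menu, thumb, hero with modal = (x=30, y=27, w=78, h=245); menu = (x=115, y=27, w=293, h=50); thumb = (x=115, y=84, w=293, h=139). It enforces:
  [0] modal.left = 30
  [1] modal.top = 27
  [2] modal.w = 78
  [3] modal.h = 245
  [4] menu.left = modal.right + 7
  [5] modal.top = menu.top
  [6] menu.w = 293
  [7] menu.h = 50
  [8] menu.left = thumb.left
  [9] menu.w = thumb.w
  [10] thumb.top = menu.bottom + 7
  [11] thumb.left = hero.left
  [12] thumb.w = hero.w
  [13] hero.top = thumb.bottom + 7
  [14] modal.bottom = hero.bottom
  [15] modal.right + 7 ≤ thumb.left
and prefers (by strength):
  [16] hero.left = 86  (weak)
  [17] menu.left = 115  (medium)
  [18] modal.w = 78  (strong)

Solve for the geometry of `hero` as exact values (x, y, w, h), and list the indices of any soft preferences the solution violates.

1. hero.x = 115  [thumb.left = hero.left]
2. hero.w = 293  [thumb.w = hero.w]
3. hero.y = 230  [hero.top = thumb.bottom + 7]
4. hero.h = 42  [modal.bottom = hero.bottom]

hero = (x=115, y=230, w=293, h=42)
violated soft preferences: 16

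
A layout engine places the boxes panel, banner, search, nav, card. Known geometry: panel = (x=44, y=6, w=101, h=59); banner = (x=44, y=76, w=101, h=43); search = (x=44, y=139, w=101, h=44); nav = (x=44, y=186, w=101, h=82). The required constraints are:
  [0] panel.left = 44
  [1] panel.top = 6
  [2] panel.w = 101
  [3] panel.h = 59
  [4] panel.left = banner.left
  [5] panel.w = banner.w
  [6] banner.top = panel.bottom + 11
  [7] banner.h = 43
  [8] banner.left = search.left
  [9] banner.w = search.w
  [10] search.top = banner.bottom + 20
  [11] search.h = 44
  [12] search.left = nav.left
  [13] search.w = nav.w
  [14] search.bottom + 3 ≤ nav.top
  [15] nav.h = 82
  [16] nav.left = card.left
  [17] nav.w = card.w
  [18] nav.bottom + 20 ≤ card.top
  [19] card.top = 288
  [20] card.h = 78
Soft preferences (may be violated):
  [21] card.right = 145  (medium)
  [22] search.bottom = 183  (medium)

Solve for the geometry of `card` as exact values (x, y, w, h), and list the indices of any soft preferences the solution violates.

1. card.x = 44  [nav.left = card.left]
2. card.w = 101  [nav.w = card.w]
3. card.y = 288  [card.top = 288]
4. card.h = 78  [card.h = 78]

card = (x=44, y=288, w=101, h=78)
violated soft preferences: none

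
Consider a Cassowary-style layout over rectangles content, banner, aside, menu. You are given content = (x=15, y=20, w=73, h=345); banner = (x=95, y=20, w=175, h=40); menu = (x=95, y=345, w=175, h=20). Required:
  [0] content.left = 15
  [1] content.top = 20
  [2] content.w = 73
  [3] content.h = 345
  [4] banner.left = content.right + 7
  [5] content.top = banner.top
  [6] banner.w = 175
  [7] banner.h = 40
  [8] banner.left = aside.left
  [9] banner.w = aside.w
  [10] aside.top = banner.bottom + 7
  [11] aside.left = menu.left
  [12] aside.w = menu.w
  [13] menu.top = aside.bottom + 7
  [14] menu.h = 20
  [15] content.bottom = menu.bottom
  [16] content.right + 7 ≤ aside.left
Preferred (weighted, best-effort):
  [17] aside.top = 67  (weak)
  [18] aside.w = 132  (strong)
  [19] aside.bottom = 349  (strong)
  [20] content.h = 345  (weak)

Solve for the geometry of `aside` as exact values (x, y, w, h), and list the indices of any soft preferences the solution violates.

aside = (x=95, y=67, w=175, h=271)
violated soft preferences: 18, 19

1. aside.x = 95  [banner.left = aside.left]
2. aside.w = 175  [banner.w = aside.w]
3. aside.y = 67  [aside.top = banner.bottom + 7]
4. aside.h = 271  [menu.top = aside.bottom + 7]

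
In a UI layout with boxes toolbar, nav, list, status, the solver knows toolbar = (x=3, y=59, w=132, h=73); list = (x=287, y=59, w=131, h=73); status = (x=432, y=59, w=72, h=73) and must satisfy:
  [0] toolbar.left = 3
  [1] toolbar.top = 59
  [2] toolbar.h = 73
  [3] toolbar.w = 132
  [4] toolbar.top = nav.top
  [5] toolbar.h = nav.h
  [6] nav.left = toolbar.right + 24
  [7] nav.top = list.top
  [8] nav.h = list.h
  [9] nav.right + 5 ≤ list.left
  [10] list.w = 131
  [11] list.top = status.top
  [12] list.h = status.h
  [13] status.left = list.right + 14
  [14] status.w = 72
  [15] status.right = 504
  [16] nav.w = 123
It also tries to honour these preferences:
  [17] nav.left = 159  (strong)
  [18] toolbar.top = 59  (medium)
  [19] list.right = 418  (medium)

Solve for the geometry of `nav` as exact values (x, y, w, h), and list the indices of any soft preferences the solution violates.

1. nav.y = 59  [toolbar.top = nav.top]
2. nav.h = 73  [toolbar.h = nav.h]
3. nav.x = 159  [nav.left = toolbar.right + 24]
4. nav.w = 123  [nav.w = 123]

nav = (x=159, y=59, w=123, h=73)
violated soft preferences: none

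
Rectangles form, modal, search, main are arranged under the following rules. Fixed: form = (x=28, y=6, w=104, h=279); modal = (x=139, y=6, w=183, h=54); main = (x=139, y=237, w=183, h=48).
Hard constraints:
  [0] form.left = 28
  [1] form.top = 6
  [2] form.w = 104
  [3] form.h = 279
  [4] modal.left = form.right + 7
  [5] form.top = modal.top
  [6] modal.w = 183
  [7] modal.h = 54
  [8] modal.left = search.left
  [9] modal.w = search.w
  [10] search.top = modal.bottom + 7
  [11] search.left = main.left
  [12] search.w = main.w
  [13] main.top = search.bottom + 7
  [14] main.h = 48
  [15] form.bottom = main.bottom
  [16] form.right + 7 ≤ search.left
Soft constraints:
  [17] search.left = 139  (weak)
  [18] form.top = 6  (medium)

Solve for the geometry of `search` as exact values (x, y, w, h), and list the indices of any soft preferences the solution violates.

search = (x=139, y=67, w=183, h=163)
violated soft preferences: none

1. search.x = 139  [modal.left = search.left]
2. search.w = 183  [modal.w = search.w]
3. search.y = 67  [search.top = modal.bottom + 7]
4. search.h = 163  [main.top = search.bottom + 7]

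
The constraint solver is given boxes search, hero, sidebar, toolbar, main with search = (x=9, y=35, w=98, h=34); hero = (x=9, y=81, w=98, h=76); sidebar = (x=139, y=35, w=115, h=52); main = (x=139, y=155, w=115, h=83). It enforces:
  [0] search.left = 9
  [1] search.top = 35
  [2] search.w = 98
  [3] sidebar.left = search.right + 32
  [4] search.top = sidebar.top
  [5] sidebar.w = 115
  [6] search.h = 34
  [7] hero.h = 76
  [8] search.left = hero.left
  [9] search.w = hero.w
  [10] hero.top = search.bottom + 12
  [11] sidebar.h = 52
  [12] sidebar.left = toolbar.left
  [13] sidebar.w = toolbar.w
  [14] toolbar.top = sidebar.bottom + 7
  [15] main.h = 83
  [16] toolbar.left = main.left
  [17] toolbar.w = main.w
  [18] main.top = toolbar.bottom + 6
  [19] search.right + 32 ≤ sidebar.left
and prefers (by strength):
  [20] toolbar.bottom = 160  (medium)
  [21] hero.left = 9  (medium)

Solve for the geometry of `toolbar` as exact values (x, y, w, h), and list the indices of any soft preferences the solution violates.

1. toolbar.x = 139  [sidebar.left = toolbar.left]
2. toolbar.w = 115  [sidebar.w = toolbar.w]
3. toolbar.y = 94  [toolbar.top = sidebar.bottom + 7]
4. toolbar.h = 55  [main.top = toolbar.bottom + 6]

toolbar = (x=139, y=94, w=115, h=55)
violated soft preferences: 20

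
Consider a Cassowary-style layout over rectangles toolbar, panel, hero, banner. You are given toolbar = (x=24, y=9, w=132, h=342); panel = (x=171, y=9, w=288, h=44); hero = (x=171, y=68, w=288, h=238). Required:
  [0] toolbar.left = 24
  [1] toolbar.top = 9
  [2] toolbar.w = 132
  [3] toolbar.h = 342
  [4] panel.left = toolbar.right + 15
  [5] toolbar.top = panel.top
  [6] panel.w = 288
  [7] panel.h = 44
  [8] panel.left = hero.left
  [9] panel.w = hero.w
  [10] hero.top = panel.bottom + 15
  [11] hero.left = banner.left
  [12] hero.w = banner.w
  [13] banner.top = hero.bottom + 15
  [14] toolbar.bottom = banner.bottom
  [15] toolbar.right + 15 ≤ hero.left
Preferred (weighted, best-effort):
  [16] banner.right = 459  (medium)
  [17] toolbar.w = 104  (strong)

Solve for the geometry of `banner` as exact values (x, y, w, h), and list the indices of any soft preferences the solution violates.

banner = (x=171, y=321, w=288, h=30)
violated soft preferences: 17

1. banner.x = 171  [hero.left = banner.left]
2. banner.w = 288  [hero.w = banner.w]
3. banner.y = 321  [banner.top = hero.bottom + 15]
4. banner.h = 30  [toolbar.bottom = banner.bottom]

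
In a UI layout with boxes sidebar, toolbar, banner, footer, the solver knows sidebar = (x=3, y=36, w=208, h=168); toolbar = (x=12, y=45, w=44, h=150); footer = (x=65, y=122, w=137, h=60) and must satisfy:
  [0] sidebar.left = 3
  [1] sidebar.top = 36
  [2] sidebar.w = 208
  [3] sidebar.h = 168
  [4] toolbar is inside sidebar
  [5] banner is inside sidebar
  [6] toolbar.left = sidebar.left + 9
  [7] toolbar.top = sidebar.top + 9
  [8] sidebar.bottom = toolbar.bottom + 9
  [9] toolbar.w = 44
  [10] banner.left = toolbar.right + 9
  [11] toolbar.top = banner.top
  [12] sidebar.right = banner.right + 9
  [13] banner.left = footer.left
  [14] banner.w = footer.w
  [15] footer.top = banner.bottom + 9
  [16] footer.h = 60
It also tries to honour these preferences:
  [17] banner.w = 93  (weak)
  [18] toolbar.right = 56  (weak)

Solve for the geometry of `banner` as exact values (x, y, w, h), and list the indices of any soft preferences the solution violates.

banner = (x=65, y=45, w=137, h=68)
violated soft preferences: 17

1. banner.x = 65  [banner.left = toolbar.right + 9]
2. banner.y = 45  [toolbar.top = banner.top]
3. banner.w = 137  [sidebar.right = banner.right + 9]
4. banner.h = 68  [footer.top = banner.bottom + 9]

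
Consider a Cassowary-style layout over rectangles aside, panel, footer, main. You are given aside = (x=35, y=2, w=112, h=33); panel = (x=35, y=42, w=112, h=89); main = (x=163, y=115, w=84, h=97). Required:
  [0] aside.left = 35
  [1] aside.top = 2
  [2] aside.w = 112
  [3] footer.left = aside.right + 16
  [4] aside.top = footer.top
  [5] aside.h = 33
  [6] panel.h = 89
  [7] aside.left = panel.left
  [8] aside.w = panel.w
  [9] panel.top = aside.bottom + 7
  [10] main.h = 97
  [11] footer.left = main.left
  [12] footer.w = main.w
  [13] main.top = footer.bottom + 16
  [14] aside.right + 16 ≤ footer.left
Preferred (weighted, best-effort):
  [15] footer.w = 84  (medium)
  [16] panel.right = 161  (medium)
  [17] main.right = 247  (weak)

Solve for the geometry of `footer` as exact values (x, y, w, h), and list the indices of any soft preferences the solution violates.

footer = (x=163, y=2, w=84, h=97)
violated soft preferences: 16

1. footer.x = 163  [footer.left = aside.right + 16]
2. footer.y = 2  [aside.top = footer.top]
3. footer.w = 84  [footer.w = main.w]
4. footer.h = 97  [main.top = footer.bottom + 16]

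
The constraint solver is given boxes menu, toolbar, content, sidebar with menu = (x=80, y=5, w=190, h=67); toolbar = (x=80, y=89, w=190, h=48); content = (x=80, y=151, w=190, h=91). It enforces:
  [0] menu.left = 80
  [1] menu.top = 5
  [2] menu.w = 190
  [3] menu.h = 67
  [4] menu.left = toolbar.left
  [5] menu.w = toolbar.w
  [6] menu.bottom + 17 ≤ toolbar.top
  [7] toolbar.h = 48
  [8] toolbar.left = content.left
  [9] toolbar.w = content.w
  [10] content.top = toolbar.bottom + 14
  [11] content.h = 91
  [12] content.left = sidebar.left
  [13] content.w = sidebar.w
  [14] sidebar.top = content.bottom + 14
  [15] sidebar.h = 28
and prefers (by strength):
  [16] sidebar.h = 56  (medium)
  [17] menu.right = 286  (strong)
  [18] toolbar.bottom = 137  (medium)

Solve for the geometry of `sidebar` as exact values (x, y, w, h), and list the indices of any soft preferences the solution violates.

sidebar = (x=80, y=256, w=190, h=28)
violated soft preferences: 16, 17

1. sidebar.x = 80  [content.left = sidebar.left]
2. sidebar.w = 190  [content.w = sidebar.w]
3. sidebar.y = 256  [sidebar.top = content.bottom + 14]
4. sidebar.h = 28  [sidebar.h = 28]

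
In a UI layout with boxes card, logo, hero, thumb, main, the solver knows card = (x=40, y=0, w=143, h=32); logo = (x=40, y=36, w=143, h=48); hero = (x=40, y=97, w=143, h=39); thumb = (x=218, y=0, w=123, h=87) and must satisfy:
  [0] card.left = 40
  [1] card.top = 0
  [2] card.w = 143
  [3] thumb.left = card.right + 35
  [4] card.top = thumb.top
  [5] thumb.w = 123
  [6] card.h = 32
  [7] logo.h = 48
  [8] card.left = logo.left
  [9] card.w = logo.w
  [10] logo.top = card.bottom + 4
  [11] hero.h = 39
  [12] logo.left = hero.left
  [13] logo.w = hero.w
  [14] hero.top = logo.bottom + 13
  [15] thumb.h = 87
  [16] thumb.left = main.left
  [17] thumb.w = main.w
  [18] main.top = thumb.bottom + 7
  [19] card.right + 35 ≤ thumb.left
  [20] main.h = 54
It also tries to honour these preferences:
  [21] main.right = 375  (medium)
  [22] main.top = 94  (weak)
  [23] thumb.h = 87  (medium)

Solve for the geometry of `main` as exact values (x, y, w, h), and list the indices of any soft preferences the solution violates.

1. main.x = 218  [thumb.left = main.left]
2. main.w = 123  [thumb.w = main.w]
3. main.y = 94  [main.top = thumb.bottom + 7]
4. main.h = 54  [main.h = 54]

main = (x=218, y=94, w=123, h=54)
violated soft preferences: 21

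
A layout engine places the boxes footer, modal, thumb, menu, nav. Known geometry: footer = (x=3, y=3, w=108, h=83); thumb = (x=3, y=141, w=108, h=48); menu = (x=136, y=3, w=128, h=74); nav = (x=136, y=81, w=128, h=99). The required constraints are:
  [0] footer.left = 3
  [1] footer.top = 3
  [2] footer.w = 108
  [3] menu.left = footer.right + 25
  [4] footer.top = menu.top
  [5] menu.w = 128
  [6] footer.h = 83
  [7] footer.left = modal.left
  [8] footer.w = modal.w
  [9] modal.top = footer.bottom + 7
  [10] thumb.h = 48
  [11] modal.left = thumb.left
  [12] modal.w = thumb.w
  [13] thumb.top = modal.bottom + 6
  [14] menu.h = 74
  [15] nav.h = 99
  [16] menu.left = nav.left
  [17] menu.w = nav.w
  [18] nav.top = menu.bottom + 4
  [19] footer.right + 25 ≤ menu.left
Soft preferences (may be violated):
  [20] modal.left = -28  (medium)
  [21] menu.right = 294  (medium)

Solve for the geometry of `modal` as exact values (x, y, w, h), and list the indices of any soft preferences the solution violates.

1. modal.x = 3  [footer.left = modal.left]
2. modal.w = 108  [footer.w = modal.w]
3. modal.y = 93  [modal.top = footer.bottom + 7]
4. modal.h = 42  [thumb.top = modal.bottom + 6]

modal = (x=3, y=93, w=108, h=42)
violated soft preferences: 20, 21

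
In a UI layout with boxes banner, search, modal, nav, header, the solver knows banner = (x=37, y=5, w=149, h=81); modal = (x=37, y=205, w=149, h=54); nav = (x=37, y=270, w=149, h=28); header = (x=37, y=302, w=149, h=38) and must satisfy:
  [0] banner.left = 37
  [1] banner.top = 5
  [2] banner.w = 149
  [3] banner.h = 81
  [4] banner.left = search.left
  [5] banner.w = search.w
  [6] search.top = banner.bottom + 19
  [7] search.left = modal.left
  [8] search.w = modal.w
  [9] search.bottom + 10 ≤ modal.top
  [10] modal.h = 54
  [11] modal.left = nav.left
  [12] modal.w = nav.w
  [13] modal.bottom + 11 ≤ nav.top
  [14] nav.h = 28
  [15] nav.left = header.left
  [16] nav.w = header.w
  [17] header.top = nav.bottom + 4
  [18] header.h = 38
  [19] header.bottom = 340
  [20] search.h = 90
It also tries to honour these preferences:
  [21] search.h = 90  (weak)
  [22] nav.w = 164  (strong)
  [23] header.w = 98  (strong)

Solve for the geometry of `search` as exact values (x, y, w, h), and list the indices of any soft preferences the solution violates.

1. search.x = 37  [banner.left = search.left]
2. search.w = 149  [banner.w = search.w]
3. search.y = 105  [search.top = banner.bottom + 19]
4. search.h = 90  [search.h = 90]

search = (x=37, y=105, w=149, h=90)
violated soft preferences: 22, 23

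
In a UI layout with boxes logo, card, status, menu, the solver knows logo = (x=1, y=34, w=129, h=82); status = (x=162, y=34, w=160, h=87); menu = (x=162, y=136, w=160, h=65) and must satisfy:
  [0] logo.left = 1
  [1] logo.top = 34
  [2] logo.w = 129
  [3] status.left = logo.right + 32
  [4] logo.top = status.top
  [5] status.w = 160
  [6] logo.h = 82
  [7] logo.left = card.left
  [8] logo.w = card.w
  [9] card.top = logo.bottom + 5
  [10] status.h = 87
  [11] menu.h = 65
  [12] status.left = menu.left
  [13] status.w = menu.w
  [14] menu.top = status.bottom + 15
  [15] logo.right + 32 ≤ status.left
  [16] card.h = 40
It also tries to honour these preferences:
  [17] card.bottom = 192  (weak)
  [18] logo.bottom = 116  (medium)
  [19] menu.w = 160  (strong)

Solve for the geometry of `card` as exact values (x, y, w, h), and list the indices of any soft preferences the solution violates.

card = (x=1, y=121, w=129, h=40)
violated soft preferences: 17

1. card.x = 1  [logo.left = card.left]
2. card.w = 129  [logo.w = card.w]
3. card.y = 121  [card.top = logo.bottom + 5]
4. card.h = 40  [card.h = 40]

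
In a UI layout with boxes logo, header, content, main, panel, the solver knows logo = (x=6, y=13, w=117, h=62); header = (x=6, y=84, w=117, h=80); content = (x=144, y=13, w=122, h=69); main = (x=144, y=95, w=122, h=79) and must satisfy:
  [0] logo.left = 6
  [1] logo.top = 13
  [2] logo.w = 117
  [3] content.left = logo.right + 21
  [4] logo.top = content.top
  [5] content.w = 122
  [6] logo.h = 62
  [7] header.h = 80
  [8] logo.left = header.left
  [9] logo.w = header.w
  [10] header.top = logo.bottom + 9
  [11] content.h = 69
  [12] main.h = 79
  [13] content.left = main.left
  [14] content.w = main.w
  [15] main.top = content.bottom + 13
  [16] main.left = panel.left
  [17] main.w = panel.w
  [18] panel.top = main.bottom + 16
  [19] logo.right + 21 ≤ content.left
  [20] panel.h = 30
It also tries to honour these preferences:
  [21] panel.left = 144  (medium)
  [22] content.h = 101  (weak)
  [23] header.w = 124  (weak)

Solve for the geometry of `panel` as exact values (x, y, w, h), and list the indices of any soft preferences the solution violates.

panel = (x=144, y=190, w=122, h=30)
violated soft preferences: 22, 23

1. panel.x = 144  [main.left = panel.left]
2. panel.w = 122  [main.w = panel.w]
3. panel.y = 190  [panel.top = main.bottom + 16]
4. panel.h = 30  [panel.h = 30]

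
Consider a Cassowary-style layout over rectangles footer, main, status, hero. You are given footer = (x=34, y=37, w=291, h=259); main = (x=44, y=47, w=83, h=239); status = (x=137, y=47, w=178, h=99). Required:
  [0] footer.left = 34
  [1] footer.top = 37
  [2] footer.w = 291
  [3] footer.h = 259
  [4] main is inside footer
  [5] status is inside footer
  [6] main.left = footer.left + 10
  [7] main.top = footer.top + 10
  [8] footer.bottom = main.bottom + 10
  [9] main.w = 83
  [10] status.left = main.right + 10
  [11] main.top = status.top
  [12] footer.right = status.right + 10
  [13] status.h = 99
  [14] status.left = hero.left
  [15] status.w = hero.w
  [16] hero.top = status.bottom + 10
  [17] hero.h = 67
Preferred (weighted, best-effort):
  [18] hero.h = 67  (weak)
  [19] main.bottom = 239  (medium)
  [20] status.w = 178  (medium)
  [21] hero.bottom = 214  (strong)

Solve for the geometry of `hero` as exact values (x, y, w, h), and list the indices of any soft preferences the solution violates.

1. hero.x = 137  [status.left = hero.left]
2. hero.w = 178  [status.w = hero.w]
3. hero.y = 156  [hero.top = status.bottom + 10]
4. hero.h = 67  [hero.h = 67]

hero = (x=137, y=156, w=178, h=67)
violated soft preferences: 19, 21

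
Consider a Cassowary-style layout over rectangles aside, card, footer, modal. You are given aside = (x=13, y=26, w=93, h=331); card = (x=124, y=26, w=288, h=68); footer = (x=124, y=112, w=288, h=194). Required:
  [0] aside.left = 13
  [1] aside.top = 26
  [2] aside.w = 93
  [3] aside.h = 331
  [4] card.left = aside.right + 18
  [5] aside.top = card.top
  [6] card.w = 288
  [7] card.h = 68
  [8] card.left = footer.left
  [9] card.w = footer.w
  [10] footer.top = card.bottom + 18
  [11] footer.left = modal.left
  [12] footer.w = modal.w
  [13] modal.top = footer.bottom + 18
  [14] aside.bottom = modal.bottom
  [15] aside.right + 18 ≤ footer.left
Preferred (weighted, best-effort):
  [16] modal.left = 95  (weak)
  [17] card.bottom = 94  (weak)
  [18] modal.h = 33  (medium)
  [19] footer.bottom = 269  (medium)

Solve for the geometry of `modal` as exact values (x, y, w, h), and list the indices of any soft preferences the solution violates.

modal = (x=124, y=324, w=288, h=33)
violated soft preferences: 16, 19

1. modal.x = 124  [footer.left = modal.left]
2. modal.w = 288  [footer.w = modal.w]
3. modal.y = 324  [modal.top = footer.bottom + 18]
4. modal.h = 33  [aside.bottom = modal.bottom]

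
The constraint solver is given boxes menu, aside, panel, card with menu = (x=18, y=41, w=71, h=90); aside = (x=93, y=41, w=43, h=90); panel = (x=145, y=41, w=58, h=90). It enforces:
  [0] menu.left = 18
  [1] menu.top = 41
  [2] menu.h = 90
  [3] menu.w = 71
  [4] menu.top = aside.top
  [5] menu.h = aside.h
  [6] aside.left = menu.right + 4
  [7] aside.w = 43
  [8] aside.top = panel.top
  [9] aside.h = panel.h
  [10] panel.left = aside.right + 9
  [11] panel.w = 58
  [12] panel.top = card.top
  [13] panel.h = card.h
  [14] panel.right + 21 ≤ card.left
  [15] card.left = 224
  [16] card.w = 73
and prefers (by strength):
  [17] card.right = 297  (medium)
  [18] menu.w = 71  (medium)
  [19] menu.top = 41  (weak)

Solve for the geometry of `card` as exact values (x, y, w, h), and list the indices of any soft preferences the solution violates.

1. card.y = 41  [panel.top = card.top]
2. card.h = 90  [panel.h = card.h]
3. card.x = 224  [card.left = 224]
4. card.w = 73  [card.w = 73]

card = (x=224, y=41, w=73, h=90)
violated soft preferences: none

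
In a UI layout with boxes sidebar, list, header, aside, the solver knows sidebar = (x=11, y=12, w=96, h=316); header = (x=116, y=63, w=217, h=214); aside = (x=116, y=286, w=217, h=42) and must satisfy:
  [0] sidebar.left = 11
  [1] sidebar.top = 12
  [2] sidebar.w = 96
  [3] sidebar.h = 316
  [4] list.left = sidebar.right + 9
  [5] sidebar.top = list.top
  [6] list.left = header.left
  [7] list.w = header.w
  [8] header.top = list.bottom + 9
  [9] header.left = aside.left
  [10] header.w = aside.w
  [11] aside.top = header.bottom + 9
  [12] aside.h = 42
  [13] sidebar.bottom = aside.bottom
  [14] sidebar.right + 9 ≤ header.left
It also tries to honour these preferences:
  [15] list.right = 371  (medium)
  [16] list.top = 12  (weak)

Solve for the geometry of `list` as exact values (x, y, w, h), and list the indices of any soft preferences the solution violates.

1. list.x = 116  [list.left = sidebar.right + 9]
2. list.y = 12  [sidebar.top = list.top]
3. list.w = 217  [list.w = header.w]
4. list.h = 42  [header.top = list.bottom + 9]

list = (x=116, y=12, w=217, h=42)
violated soft preferences: 15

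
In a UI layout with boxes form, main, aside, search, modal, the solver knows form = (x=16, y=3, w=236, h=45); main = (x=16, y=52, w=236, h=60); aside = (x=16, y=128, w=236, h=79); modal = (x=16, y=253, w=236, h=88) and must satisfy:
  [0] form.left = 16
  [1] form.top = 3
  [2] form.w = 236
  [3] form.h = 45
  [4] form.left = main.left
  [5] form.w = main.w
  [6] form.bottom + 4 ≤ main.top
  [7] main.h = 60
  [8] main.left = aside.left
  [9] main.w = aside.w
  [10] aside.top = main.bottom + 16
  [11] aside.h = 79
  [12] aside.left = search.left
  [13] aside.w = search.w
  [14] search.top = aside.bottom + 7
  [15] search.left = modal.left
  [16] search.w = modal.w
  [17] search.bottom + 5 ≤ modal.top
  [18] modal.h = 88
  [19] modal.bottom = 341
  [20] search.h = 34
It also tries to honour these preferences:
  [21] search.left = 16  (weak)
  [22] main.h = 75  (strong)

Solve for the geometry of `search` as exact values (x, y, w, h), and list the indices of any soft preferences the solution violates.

1. search.x = 16  [aside.left = search.left]
2. search.w = 236  [aside.w = search.w]
3. search.y = 214  [search.top = aside.bottom + 7]
4. search.h = 34  [search.h = 34]

search = (x=16, y=214, w=236, h=34)
violated soft preferences: 22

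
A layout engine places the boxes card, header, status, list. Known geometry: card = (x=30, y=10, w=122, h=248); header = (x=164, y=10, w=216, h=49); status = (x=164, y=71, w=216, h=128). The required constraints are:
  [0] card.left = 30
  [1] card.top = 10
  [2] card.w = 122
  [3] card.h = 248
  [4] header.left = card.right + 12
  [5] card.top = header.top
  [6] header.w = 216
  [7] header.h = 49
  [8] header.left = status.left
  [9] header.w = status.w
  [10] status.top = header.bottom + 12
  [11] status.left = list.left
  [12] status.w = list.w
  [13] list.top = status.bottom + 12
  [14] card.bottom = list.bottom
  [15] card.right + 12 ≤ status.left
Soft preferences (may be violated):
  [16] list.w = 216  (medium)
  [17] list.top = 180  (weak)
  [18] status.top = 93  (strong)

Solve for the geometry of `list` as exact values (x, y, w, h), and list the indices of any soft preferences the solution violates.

1. list.x = 164  [status.left = list.left]
2. list.w = 216  [status.w = list.w]
3. list.y = 211  [list.top = status.bottom + 12]
4. list.h = 47  [card.bottom = list.bottom]

list = (x=164, y=211, w=216, h=47)
violated soft preferences: 17, 18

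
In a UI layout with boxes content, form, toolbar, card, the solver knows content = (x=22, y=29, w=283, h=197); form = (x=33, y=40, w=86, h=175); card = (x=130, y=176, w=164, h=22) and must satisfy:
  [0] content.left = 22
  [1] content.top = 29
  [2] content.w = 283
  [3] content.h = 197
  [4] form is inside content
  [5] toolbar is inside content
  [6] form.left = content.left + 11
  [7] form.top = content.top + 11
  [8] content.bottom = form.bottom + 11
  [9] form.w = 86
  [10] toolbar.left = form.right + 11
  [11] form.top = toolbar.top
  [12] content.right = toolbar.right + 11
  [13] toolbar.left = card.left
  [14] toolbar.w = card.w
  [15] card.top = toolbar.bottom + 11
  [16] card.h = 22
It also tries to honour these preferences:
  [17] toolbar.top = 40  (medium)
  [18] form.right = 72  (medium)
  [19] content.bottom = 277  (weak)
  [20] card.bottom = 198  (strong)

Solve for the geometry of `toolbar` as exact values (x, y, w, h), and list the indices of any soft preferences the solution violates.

toolbar = (x=130, y=40, w=164, h=125)
violated soft preferences: 18, 19

1. toolbar.x = 130  [toolbar.left = form.right + 11]
2. toolbar.y = 40  [form.top = toolbar.top]
3. toolbar.w = 164  [content.right = toolbar.right + 11]
4. toolbar.h = 125  [card.top = toolbar.bottom + 11]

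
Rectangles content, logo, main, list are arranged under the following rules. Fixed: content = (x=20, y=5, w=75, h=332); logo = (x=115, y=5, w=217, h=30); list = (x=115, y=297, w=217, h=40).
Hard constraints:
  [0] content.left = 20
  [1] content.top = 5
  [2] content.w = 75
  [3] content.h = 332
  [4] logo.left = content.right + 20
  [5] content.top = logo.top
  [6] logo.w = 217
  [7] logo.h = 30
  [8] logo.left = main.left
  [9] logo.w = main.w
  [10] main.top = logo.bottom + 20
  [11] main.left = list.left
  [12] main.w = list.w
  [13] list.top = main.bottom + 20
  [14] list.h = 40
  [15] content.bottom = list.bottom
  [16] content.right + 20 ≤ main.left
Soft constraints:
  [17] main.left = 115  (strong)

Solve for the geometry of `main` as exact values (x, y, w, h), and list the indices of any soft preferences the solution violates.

main = (x=115, y=55, w=217, h=222)
violated soft preferences: none

1. main.x = 115  [logo.left = main.left]
2. main.w = 217  [logo.w = main.w]
3. main.y = 55  [main.top = logo.bottom + 20]
4. main.h = 222  [list.top = main.bottom + 20]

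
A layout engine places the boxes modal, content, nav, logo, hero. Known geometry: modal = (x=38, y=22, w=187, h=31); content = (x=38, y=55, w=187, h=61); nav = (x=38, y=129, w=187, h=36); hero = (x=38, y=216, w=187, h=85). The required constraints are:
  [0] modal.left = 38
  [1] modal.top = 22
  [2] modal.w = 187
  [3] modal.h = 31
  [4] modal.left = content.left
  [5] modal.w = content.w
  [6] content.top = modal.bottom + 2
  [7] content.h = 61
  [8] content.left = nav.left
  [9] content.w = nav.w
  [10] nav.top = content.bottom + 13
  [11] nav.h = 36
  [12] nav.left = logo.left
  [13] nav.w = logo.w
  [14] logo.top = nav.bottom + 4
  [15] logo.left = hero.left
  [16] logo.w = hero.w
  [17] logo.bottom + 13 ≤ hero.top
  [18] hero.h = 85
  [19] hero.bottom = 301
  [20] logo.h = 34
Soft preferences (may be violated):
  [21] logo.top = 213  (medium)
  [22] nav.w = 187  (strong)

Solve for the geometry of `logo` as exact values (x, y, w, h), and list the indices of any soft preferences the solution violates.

logo = (x=38, y=169, w=187, h=34)
violated soft preferences: 21

1. logo.x = 38  [nav.left = logo.left]
2. logo.w = 187  [nav.w = logo.w]
3. logo.y = 169  [logo.top = nav.bottom + 4]
4. logo.h = 34  [logo.h = 34]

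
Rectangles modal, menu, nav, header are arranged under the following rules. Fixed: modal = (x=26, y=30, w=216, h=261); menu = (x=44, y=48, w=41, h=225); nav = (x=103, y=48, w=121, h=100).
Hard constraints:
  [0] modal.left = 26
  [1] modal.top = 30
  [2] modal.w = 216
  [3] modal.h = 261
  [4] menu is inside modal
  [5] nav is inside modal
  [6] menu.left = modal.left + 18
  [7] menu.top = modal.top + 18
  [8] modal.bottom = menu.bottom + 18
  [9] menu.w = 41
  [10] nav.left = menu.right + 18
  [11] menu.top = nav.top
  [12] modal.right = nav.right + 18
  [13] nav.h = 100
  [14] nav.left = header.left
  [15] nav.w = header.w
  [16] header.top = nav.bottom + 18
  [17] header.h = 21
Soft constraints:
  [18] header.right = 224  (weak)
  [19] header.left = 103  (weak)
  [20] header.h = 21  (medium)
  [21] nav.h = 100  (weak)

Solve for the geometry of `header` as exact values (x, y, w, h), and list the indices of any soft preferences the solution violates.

header = (x=103, y=166, w=121, h=21)
violated soft preferences: none

1. header.x = 103  [nav.left = header.left]
2. header.w = 121  [nav.w = header.w]
3. header.y = 166  [header.top = nav.bottom + 18]
4. header.h = 21  [header.h = 21]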